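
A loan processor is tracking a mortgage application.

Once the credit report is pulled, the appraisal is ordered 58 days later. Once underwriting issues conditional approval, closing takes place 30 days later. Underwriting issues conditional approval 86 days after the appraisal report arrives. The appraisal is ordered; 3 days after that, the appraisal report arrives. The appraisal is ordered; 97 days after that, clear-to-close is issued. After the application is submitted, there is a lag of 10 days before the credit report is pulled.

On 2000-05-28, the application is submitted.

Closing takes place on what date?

2000-12-01

The application is submitted: May 28, 2000.
The credit report is pulled: May 28, 2000 + 10 days = Jun 7, 2000.
The appraisal is ordered: Jun 7, 2000 + 58 days = Aug 4, 2000.
The appraisal report arrives: Aug 4, 2000 + 3 days = Aug 7, 2000.
Underwriting issues conditional approval: Aug 7, 2000 + 86 days = Nov 1, 2000.
Closing takes place: Nov 1, 2000 + 30 days = Dec 1, 2000.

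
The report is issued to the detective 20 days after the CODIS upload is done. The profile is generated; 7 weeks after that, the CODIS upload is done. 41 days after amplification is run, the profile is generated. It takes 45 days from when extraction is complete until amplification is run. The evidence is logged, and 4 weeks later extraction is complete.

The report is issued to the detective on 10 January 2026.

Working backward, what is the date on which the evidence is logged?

The report is issued to the detective: Jan 10, 2026.
The CODIS upload is done: Jan 10, 2026 − 20 days = Dec 21, 2025.
The profile is generated: Dec 21, 2025 − 7 weeks = Nov 2, 2025.
Amplification is run: Nov 2, 2025 − 41 days = Sep 22, 2025.
Extraction is complete: Sep 22, 2025 − 45 days = Aug 8, 2025.
The evidence is logged: Aug 8, 2025 − 4 weeks = Jul 11, 2025.

11 July 2025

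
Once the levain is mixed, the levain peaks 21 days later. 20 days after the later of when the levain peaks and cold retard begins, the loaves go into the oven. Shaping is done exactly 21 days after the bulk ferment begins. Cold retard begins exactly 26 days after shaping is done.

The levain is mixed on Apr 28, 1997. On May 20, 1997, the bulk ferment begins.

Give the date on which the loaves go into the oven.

The levain is mixed: Apr 28, 1997.
The levain peaks: Apr 28, 1997 + 21 days = May 19, 1997.
The bulk ferment begins: May 20, 1997.
Shaping is done: May 20, 1997 + 21 days = Jun 10, 1997.
Cold retard begins: Jun 10, 1997 + 26 days = Jul 6, 1997.
Both prerequisites met — the levain peaks (May 19, 1997), cold retard begins (Jul 6, 1997); the later is Jul 6, 1997.
The loaves go into the oven: Jul 6, 1997 + 20 days = Jul 26, 1997.

Jul 26, 1997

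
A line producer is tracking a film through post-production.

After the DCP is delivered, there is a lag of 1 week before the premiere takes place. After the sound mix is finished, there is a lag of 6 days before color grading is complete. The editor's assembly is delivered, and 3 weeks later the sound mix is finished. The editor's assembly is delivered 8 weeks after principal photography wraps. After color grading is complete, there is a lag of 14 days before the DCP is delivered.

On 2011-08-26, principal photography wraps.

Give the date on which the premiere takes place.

2011-12-08

Principal photography wraps: Aug 26, 2011.
The editor's assembly is delivered: Aug 26, 2011 + 8 weeks = Oct 21, 2011.
The sound mix is finished: Oct 21, 2011 + 3 weeks = Nov 11, 2011.
Color grading is complete: Nov 11, 2011 + 6 days = Nov 17, 2011.
The DCP is delivered: Nov 17, 2011 + 14 days = Dec 1, 2011.
The premiere takes place: Dec 1, 2011 + 1 week = Dec 8, 2011.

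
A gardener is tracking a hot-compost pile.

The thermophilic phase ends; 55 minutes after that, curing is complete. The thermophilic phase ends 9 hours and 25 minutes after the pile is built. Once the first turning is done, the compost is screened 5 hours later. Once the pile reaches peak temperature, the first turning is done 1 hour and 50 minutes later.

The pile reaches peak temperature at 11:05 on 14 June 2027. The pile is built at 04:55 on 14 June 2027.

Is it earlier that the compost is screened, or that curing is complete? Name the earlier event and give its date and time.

Curing is complete — 15:15 on 14 June 2027

The pile reaches peak temperature: 11:05 Jun 14, 2027.
The first turning is done: 11:05 Jun 14, 2027 + 1h50m = 12:55 Jun 14, 2027.
The compost is screened: 12:55 Jun 14, 2027 + 5h = 17:55 Jun 14, 2027.
The pile is built: 04:55 Jun 14, 2027.
The thermophilic phase ends: 04:55 Jun 14, 2027 + 9h25m = 14:20 Jun 14, 2027.
Curing is complete: 14:20 Jun 14, 2027 + 55m = 15:15 Jun 14, 2027.
Comparing: the compost is screened at 17:55 Jun 14, 2027 vs curing is complete at 15:15 Jun 14, 2027. Earlier: curing is complete.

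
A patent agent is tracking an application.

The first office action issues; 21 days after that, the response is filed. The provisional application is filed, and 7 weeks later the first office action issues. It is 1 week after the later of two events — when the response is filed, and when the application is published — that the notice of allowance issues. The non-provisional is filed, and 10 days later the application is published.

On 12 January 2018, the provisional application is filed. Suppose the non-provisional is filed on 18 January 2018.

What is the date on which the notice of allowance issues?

The provisional application is filed: Jan 12, 2018.
The first office action issues: Jan 12, 2018 + 7 weeks = Mar 2, 2018.
The response is filed: Mar 2, 2018 + 21 days = Mar 23, 2018.
The non-provisional is filed: Jan 18, 2018.
The application is published: Jan 18, 2018 + 10 days = Jan 28, 2018.
Both prerequisites met — the response is filed (Mar 23, 2018), the application is published (Jan 28, 2018); the later is Mar 23, 2018.
The notice of allowance issues: Mar 23, 2018 + 1 week = Mar 30, 2018.

30 March 2018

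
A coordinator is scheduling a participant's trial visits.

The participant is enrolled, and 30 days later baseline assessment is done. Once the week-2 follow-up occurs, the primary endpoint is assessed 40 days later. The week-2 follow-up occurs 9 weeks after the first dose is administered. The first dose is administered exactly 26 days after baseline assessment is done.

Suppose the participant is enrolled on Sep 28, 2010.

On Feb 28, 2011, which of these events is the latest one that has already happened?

The week-2 follow-up occurs

The participant is enrolled: Sep 28, 2010.
Baseline assessment is done: Sep 28, 2010 + 30 days = Oct 28, 2010.
The first dose is administered: Oct 28, 2010 + 26 days = Nov 23, 2010.
The week-2 follow-up occurs: Nov 23, 2010 + 9 weeks = Jan 25, 2011.
The primary endpoint is assessed: Jan 25, 2011 + 40 days = Mar 6, 2011.
Feb 28, 2011 falls between when the week-2 follow-up occurs (Jan 25, 2011) and when the primary endpoint is assessed (Mar 6, 2011).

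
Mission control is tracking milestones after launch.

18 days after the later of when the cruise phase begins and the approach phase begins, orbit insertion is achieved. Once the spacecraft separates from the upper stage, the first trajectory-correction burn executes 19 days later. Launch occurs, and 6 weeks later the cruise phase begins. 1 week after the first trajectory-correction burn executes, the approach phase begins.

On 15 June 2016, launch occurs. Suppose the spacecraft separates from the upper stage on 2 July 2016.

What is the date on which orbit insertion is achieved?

Launch occurs: Jun 15, 2016.
The cruise phase begins: Jun 15, 2016 + 6 weeks = Jul 27, 2016.
The spacecraft separates from the upper stage: Jul 2, 2016.
The first trajectory-correction burn executes: Jul 2, 2016 + 19 days = Jul 21, 2016.
The approach phase begins: Jul 21, 2016 + 1 week = Jul 28, 2016.
Both prerequisites met — the cruise phase begins (Jul 27, 2016), the approach phase begins (Jul 28, 2016); the later is Jul 28, 2016.
Orbit insertion is achieved: Jul 28, 2016 + 18 days = Aug 15, 2016.

15 August 2016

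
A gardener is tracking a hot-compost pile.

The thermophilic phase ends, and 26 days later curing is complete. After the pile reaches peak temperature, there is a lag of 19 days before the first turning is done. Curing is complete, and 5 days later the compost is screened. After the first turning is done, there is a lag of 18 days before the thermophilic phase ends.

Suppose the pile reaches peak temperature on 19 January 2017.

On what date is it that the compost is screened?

The pile reaches peak temperature: Jan 19, 2017.
The first turning is done: Jan 19, 2017 + 19 days = Feb 7, 2017.
The thermophilic phase ends: Feb 7, 2017 + 18 days = Feb 25, 2017.
Curing is complete: Feb 25, 2017 + 26 days = Mar 23, 2017.
The compost is screened: Mar 23, 2017 + 5 days = Mar 28, 2017.

28 March 2017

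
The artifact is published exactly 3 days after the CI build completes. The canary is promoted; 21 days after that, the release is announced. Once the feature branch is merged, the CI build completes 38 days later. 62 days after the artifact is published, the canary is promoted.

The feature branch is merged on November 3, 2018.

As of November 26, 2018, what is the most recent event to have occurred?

The feature branch is merged: Nov 3, 2018.
The CI build completes: Nov 3, 2018 + 38 days = Dec 11, 2018.
The artifact is published: Dec 11, 2018 + 3 days = Dec 14, 2018.
The canary is promoted: Dec 14, 2018 + 62 days = Feb 14, 2019.
The release is announced: Feb 14, 2019 + 21 days = Mar 7, 2019.
Nov 26, 2018 falls between when the feature branch is merged (Nov 3, 2018) and when the CI build completes (Dec 11, 2018).

The feature branch is merged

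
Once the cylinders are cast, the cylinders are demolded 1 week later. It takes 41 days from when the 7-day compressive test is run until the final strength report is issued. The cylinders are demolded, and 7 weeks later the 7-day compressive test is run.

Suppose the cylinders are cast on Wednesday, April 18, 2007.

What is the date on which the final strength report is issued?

The cylinders are cast: Apr 18, 2007.
The cylinders are demolded: Apr 18, 2007 + 1 week = Apr 25, 2007.
The 7-day compressive test is run: Apr 25, 2007 + 7 weeks = Jun 13, 2007.
The final strength report is issued: Jun 13, 2007 + 41 days = Jul 24, 2007.

Tuesday, July 24, 2007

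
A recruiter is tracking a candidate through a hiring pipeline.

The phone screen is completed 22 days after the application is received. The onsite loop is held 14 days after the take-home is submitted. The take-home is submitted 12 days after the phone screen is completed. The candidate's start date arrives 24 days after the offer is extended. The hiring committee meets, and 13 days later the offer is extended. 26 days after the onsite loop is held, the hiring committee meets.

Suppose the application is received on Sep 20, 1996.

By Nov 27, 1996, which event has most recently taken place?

The application is received: Sep 20, 1996.
The phone screen is completed: Sep 20, 1996 + 22 days = Oct 12, 1996.
The take-home is submitted: Oct 12, 1996 + 12 days = Oct 24, 1996.
The onsite loop is held: Oct 24, 1996 + 14 days = Nov 7, 1996.
The hiring committee meets: Nov 7, 1996 + 26 days = Dec 3, 1996.
The offer is extended: Dec 3, 1996 + 13 days = Dec 16, 1996.
The candidate's start date arrives: Dec 16, 1996 + 24 days = Jan 9, 1997.
Nov 27, 1996 falls between when the onsite loop is held (Nov 7, 1996) and when the hiring committee meets (Dec 3, 1996).

The onsite loop is held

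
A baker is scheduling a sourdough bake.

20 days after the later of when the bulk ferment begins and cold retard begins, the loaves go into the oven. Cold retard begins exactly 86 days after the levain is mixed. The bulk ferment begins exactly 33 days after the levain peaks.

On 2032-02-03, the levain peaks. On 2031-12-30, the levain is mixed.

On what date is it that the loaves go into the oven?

The levain peaks: Feb 3, 2032.
The bulk ferment begins: Feb 3, 2032 + 33 days = Mar 7, 2032.
The levain is mixed: Dec 30, 2031.
Cold retard begins: Dec 30, 2031 + 86 days = Mar 25, 2032.
Both prerequisites met — the bulk ferment begins (Mar 7, 2032), cold retard begins (Mar 25, 2032); the later is Mar 25, 2032.
The loaves go into the oven: Mar 25, 2032 + 20 days = Apr 14, 2032.

2032-04-14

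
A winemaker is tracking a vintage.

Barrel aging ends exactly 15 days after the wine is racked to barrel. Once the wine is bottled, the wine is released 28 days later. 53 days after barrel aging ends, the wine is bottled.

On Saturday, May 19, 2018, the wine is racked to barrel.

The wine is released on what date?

Thursday, August 23, 2018

The wine is racked to barrel: May 19, 2018.
Barrel aging ends: May 19, 2018 + 15 days = Jun 3, 2018.
The wine is bottled: Jun 3, 2018 + 53 days = Jul 26, 2018.
The wine is released: Jul 26, 2018 + 28 days = Aug 23, 2018.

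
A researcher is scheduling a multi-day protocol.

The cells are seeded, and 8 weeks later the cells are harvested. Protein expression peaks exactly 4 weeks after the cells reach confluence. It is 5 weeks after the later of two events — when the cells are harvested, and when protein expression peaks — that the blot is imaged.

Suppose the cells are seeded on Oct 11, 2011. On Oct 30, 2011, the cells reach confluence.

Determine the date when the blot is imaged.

The cells are seeded: Oct 11, 2011.
The cells are harvested: Oct 11, 2011 + 8 weeks = Dec 6, 2011.
The cells reach confluence: Oct 30, 2011.
Protein expression peaks: Oct 30, 2011 + 4 weeks = Nov 27, 2011.
Both prerequisites met — the cells are harvested (Dec 6, 2011), protein expression peaks (Nov 27, 2011); the later is Dec 6, 2011.
The blot is imaged: Dec 6, 2011 + 5 weeks = Jan 10, 2012.

Jan 10, 2012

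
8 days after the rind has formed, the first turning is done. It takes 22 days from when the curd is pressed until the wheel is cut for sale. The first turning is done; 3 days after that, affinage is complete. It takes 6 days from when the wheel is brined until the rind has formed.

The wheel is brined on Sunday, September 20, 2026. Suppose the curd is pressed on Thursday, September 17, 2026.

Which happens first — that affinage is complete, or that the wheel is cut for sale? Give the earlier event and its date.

Affinage is complete — Wednesday, October 7, 2026

The wheel is brined: Sep 20, 2026.
The rind has formed: Sep 20, 2026 + 6 days = Sep 26, 2026.
The first turning is done: Sep 26, 2026 + 8 days = Oct 4, 2026.
Affinage is complete: Oct 4, 2026 + 3 days = Oct 7, 2026.
The curd is pressed: Sep 17, 2026.
The wheel is cut for sale: Sep 17, 2026 + 22 days = Oct 9, 2026.
Comparing: affinage is complete on Oct 7, 2026 vs the wheel is cut for sale on Oct 9, 2026. Earlier: affinage is complete.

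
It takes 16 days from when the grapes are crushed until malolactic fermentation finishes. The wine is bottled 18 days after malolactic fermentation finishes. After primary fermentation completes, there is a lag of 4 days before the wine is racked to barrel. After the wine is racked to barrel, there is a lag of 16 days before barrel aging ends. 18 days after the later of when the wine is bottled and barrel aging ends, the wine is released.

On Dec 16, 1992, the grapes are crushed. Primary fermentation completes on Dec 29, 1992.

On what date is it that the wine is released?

Feb 6, 1993

The grapes are crushed: Dec 16, 1992.
Malolactic fermentation finishes: Dec 16, 1992 + 16 days = Jan 1, 1993.
The wine is bottled: Jan 1, 1993 + 18 days = Jan 19, 1993.
Primary fermentation completes: Dec 29, 1992.
The wine is racked to barrel: Dec 29, 1992 + 4 days = Jan 2, 1993.
Barrel aging ends: Jan 2, 1993 + 16 days = Jan 18, 1993.
Both prerequisites met — the wine is bottled (Jan 19, 1993), barrel aging ends (Jan 18, 1993); the later is Jan 19, 1993.
The wine is released: Jan 19, 1993 + 18 days = Feb 6, 1993.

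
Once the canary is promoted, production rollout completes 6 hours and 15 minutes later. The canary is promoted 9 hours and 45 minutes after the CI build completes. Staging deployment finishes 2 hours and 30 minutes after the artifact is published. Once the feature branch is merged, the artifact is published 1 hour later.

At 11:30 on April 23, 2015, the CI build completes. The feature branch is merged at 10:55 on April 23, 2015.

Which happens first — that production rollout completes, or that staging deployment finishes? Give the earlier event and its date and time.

Staging deployment finishes — 14:25 on April 23, 2015

The CI build completes: 11:30 Apr 23, 2015.
The canary is promoted: 11:30 Apr 23, 2015 + 9h45m = 21:15 Apr 23, 2015.
Production rollout completes: 21:15 Apr 23, 2015 + 6h15m = 03:30 Apr 24, 2015.
The feature branch is merged: 10:55 Apr 23, 2015.
The artifact is published: 10:55 Apr 23, 2015 + 1h = 11:55 Apr 23, 2015.
Staging deployment finishes: 11:55 Apr 23, 2015 + 2h30m = 14:25 Apr 23, 2015.
Comparing: production rollout completes at 03:30 Apr 24, 2015 vs staging deployment finishes at 14:25 Apr 23, 2015. Earlier: staging deployment finishes.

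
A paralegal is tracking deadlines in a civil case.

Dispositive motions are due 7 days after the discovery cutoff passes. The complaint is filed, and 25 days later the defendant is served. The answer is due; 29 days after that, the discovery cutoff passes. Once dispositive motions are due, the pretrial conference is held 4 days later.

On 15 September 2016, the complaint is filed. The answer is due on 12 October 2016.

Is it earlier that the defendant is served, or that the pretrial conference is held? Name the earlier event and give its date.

The defendant is served — 10 October 2016

The complaint is filed: Sep 15, 2016.
The defendant is served: Sep 15, 2016 + 25 days = Oct 10, 2016.
The answer is due: Oct 12, 2016.
The discovery cutoff passes: Oct 12, 2016 + 29 days = Nov 10, 2016.
Dispositive motions are due: Nov 10, 2016 + 7 days = Nov 17, 2016.
The pretrial conference is held: Nov 17, 2016 + 4 days = Nov 21, 2016.
Comparing: the defendant is served on Oct 10, 2016 vs the pretrial conference is held on Nov 21, 2016. Earlier: the defendant is served.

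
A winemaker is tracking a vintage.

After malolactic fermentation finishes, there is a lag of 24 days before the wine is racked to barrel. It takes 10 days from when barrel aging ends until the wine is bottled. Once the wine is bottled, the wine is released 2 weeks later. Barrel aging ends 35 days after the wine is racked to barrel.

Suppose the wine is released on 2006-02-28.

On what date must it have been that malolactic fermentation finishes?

2005-12-07

The wine is released: Feb 28, 2006.
The wine is bottled: Feb 28, 2006 − 2 weeks = Feb 14, 2006.
Barrel aging ends: Feb 14, 2006 − 10 days = Feb 4, 2006.
The wine is racked to barrel: Feb 4, 2006 − 35 days = Dec 31, 2005.
Malolactic fermentation finishes: Dec 31, 2005 − 24 days = Dec 7, 2005.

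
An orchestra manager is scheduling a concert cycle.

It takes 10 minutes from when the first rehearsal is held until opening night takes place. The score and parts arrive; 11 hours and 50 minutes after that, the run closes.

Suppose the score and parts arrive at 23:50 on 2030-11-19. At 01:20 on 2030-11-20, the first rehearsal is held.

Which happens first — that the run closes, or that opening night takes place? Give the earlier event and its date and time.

Opening night takes place — 01:30 on 2030-11-20

The score and parts arrive: 23:50 Nov 19, 2030.
The run closes: 23:50 Nov 19, 2030 + 11h50m = 11:40 Nov 20, 2030.
The first rehearsal is held: 01:20 Nov 20, 2030.
Opening night takes place: 01:20 Nov 20, 2030 + 10m = 01:30 Nov 20, 2030.
Comparing: the run closes at 11:40 Nov 20, 2030 vs opening night takes place at 01:30 Nov 20, 2030. Earlier: opening night takes place.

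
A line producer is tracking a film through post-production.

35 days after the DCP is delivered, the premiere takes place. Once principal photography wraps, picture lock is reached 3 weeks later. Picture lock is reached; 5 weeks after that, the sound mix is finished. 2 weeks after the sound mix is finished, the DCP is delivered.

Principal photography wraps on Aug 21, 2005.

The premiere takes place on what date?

Dec 4, 2005

Principal photography wraps: Aug 21, 2005.
Picture lock is reached: Aug 21, 2005 + 3 weeks = Sep 11, 2005.
The sound mix is finished: Sep 11, 2005 + 5 weeks = Oct 16, 2005.
The DCP is delivered: Oct 16, 2005 + 2 weeks = Oct 30, 2005.
The premiere takes place: Oct 30, 2005 + 35 days = Dec 4, 2005.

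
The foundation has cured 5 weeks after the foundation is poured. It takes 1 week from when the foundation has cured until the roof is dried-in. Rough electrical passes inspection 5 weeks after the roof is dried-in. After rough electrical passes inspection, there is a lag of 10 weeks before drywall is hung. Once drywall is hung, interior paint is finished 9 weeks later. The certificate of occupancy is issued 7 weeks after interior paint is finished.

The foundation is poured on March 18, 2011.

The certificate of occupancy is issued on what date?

December 2, 2011

The foundation is poured: Mar 18, 2011.
The foundation has cured: Mar 18, 2011 + 5 weeks = Apr 22, 2011.
The roof is dried-in: Apr 22, 2011 + 1 week = Apr 29, 2011.
Rough electrical passes inspection: Apr 29, 2011 + 5 weeks = Jun 3, 2011.
Drywall is hung: Jun 3, 2011 + 10 weeks = Aug 12, 2011.
Interior paint is finished: Aug 12, 2011 + 9 weeks = Oct 14, 2011.
The certificate of occupancy is issued: Oct 14, 2011 + 7 weeks = Dec 2, 2011.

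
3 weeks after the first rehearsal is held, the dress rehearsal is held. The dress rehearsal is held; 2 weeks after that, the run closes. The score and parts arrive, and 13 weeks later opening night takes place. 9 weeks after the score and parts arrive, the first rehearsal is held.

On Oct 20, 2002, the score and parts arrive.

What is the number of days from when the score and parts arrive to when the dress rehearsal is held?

Causal path: the score and parts arrive → the first rehearsal is held → the dress rehearsal is held.
Total delay along the path: 9 + 3 weeks = 12 weeks = 84 days.

84 days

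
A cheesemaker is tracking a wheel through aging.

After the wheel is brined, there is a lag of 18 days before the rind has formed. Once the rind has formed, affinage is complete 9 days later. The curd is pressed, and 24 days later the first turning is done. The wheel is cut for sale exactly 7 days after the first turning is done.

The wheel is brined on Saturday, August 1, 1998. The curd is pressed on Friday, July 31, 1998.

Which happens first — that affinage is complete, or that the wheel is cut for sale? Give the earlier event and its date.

The wheel is brined: Aug 1, 1998.
The rind has formed: Aug 1, 1998 + 18 days = Aug 19, 1998.
Affinage is complete: Aug 19, 1998 + 9 days = Aug 28, 1998.
The curd is pressed: Jul 31, 1998.
The first turning is done: Jul 31, 1998 + 24 days = Aug 24, 1998.
The wheel is cut for sale: Aug 24, 1998 + 7 days = Aug 31, 1998.
Comparing: affinage is complete on Aug 28, 1998 vs the wheel is cut for sale on Aug 31, 1998. Earlier: affinage is complete.

Affinage is complete — Friday, August 28, 1998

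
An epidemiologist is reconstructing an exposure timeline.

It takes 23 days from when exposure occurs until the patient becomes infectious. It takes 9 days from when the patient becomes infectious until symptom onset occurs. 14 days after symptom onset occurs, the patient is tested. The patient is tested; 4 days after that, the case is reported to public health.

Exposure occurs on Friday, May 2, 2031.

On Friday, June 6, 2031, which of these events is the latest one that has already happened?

Symptom onset occurs

Exposure occurs: May 2, 2031.
The patient becomes infectious: May 2, 2031 + 23 days = May 25, 2031.
Symptom onset occurs: May 25, 2031 + 9 days = Jun 3, 2031.
The patient is tested: Jun 3, 2031 + 14 days = Jun 17, 2031.
The case is reported to public health: Jun 17, 2031 + 4 days = Jun 21, 2031.
Jun 6, 2031 falls between when symptom onset occurs (Jun 3, 2031) and when the patient is tested (Jun 17, 2031).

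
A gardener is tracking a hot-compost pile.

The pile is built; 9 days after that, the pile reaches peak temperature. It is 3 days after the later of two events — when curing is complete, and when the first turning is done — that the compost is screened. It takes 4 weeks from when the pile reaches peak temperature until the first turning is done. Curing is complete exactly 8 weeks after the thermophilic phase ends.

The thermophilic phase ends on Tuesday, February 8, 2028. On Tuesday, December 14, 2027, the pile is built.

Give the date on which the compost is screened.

Friday, April 7, 2028

The thermophilic phase ends: Feb 8, 2028.
Curing is complete: Feb 8, 2028 + 8 weeks = Apr 4, 2028.
The pile is built: Dec 14, 2027.
The pile reaches peak temperature: Dec 14, 2027 + 9 days = Dec 23, 2027.
The first turning is done: Dec 23, 2027 + 4 weeks = Jan 20, 2028.
Both prerequisites met — curing is complete (Apr 4, 2028), the first turning is done (Jan 20, 2028); the later is Apr 4, 2028.
The compost is screened: Apr 4, 2028 + 3 days = Apr 7, 2028.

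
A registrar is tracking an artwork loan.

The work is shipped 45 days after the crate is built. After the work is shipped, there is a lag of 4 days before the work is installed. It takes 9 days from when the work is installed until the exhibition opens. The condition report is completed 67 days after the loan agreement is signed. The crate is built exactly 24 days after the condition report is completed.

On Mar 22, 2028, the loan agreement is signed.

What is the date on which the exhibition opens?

Aug 18, 2028

The loan agreement is signed: Mar 22, 2028.
The condition report is completed: Mar 22, 2028 + 67 days = May 28, 2028.
The crate is built: May 28, 2028 + 24 days = Jun 21, 2028.
The work is shipped: Jun 21, 2028 + 45 days = Aug 5, 2028.
The work is installed: Aug 5, 2028 + 4 days = Aug 9, 2028.
The exhibition opens: Aug 9, 2028 + 9 days = Aug 18, 2028.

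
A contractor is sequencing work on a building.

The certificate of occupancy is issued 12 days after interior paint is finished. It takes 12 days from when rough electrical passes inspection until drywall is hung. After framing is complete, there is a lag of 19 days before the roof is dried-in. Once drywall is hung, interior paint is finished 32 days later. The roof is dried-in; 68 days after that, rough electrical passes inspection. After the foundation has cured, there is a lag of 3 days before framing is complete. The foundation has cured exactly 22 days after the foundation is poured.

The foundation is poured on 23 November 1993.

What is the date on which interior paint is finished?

28 April 1994

The foundation is poured: Nov 23, 1993.
The foundation has cured: Nov 23, 1993 + 22 days = Dec 15, 1993.
Framing is complete: Dec 15, 1993 + 3 days = Dec 18, 1993.
The roof is dried-in: Dec 18, 1993 + 19 days = Jan 6, 1994.
Rough electrical passes inspection: Jan 6, 1994 + 68 days = Mar 15, 1994.
Drywall is hung: Mar 15, 1994 + 12 days = Mar 27, 1994.
Interior paint is finished: Mar 27, 1994 + 32 days = Apr 28, 1994.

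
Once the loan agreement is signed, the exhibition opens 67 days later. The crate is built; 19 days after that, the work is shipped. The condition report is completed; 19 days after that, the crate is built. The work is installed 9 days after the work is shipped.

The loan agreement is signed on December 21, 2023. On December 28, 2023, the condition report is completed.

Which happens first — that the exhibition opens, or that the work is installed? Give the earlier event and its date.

The work is installed — February 13, 2024

The loan agreement is signed: Dec 21, 2023.
The exhibition opens: Dec 21, 2023 + 67 days = Feb 26, 2024.
The condition report is completed: Dec 28, 2023.
The crate is built: Dec 28, 2023 + 19 days = Jan 16, 2024.
The work is shipped: Jan 16, 2024 + 19 days = Feb 4, 2024.
The work is installed: Feb 4, 2024 + 9 days = Feb 13, 2024.
Comparing: the exhibition opens on Feb 26, 2024 vs the work is installed on Feb 13, 2024. Earlier: the work is installed.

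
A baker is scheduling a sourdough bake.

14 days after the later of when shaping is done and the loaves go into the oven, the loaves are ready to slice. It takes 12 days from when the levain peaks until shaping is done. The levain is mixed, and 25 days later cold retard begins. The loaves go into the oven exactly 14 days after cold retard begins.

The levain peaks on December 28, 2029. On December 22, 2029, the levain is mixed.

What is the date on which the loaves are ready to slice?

The levain peaks: Dec 28, 2029.
Shaping is done: Dec 28, 2029 + 12 days = Jan 9, 2030.
The levain is mixed: Dec 22, 2029.
Cold retard begins: Dec 22, 2029 + 25 days = Jan 16, 2030.
The loaves go into the oven: Jan 16, 2030 + 14 days = Jan 30, 2030.
Both prerequisites met — shaping is done (Jan 9, 2030), the loaves go into the oven (Jan 30, 2030); the later is Jan 30, 2030.
The loaves are ready to slice: Jan 30, 2030 + 14 days = Feb 13, 2030.

February 13, 2030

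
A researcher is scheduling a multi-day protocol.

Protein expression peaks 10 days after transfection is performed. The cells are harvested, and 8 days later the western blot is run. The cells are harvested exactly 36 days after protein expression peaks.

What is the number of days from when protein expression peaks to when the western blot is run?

Causal path: protein expression peaks → the cells are harvested → the western blot is run.
Total delay along the path: 36 + 8 = 44 days.

44 days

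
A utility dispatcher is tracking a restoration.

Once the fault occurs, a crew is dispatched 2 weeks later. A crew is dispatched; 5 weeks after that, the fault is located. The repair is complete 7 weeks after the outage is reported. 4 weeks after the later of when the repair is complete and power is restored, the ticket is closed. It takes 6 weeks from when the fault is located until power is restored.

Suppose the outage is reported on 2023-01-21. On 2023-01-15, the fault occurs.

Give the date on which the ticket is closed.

The outage is reported: Jan 21, 2023.
The repair is complete: Jan 21, 2023 + 7 weeks = Mar 11, 2023.
The fault occurs: Jan 15, 2023.
A crew is dispatched: Jan 15, 2023 + 2 weeks = Jan 29, 2023.
The fault is located: Jan 29, 2023 + 5 weeks = Mar 5, 2023.
Power is restored: Mar 5, 2023 + 6 weeks = Apr 16, 2023.
Both prerequisites met — the repair is complete (Mar 11, 2023), power is restored (Apr 16, 2023); the later is Apr 16, 2023.
The ticket is closed: Apr 16, 2023 + 4 weeks = May 14, 2023.

2023-05-14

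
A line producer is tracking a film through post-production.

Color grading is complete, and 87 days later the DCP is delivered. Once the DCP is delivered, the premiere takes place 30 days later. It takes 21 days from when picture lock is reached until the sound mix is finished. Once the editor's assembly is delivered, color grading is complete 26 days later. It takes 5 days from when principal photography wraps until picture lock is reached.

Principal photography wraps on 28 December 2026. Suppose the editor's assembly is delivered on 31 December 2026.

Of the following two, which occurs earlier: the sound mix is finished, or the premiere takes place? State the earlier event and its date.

Principal photography wraps: Dec 28, 2026.
Picture lock is reached: Dec 28, 2026 + 5 days = Jan 2, 2027.
The sound mix is finished: Jan 2, 2027 + 21 days = Jan 23, 2027.
The editor's assembly is delivered: Dec 31, 2026.
Color grading is complete: Dec 31, 2026 + 26 days = Jan 26, 2027.
The DCP is delivered: Jan 26, 2027 + 87 days = Apr 23, 2027.
The premiere takes place: Apr 23, 2027 + 30 days = May 23, 2027.
Comparing: the sound mix is finished on Jan 23, 2027 vs the premiere takes place on May 23, 2027. Earlier: the sound mix is finished.

The sound mix is finished — 23 January 2027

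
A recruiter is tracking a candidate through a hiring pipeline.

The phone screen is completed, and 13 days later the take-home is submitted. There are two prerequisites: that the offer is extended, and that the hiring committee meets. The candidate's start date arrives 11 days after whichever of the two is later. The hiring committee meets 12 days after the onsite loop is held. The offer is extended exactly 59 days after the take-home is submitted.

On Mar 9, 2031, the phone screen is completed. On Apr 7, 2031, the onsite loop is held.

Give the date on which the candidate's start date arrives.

May 31, 2031

The phone screen is completed: Mar 9, 2031.
The take-home is submitted: Mar 9, 2031 + 13 days = Mar 22, 2031.
The offer is extended: Mar 22, 2031 + 59 days = May 20, 2031.
The onsite loop is held: Apr 7, 2031.
The hiring committee meets: Apr 7, 2031 + 12 days = Apr 19, 2031.
Both prerequisites met — the offer is extended (May 20, 2031), the hiring committee meets (Apr 19, 2031); the later is May 20, 2031.
The candidate's start date arrives: May 20, 2031 + 11 days = May 31, 2031.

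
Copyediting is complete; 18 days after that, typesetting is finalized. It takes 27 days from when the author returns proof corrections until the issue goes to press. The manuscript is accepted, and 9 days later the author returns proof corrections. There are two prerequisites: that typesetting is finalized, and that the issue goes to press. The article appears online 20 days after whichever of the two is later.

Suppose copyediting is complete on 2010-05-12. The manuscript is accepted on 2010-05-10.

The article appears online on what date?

2010-07-05

Copyediting is complete: May 12, 2010.
Typesetting is finalized: May 12, 2010 + 18 days = May 30, 2010.
The manuscript is accepted: May 10, 2010.
The author returns proof corrections: May 10, 2010 + 9 days = May 19, 2010.
The issue goes to press: May 19, 2010 + 27 days = Jun 15, 2010.
Both prerequisites met — typesetting is finalized (May 30, 2010), the issue goes to press (Jun 15, 2010); the later is Jun 15, 2010.
The article appears online: Jun 15, 2010 + 20 days = Jul 5, 2010.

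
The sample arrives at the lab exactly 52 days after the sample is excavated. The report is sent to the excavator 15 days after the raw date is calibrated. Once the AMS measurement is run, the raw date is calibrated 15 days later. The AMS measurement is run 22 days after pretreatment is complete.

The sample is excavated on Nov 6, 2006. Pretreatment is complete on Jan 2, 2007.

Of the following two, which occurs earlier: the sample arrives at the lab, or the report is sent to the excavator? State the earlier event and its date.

The sample arrives at the lab — Dec 28, 2006

The sample is excavated: Nov 6, 2006.
The sample arrives at the lab: Nov 6, 2006 + 52 days = Dec 28, 2006.
Pretreatment is complete: Jan 2, 2007.
The AMS measurement is run: Jan 2, 2007 + 22 days = Jan 24, 2007.
The raw date is calibrated: Jan 24, 2007 + 15 days = Feb 8, 2007.
The report is sent to the excavator: Feb 8, 2007 + 15 days = Feb 23, 2007.
Comparing: the sample arrives at the lab on Dec 28, 2006 vs the report is sent to the excavator on Feb 23, 2007. Earlier: the sample arrives at the lab.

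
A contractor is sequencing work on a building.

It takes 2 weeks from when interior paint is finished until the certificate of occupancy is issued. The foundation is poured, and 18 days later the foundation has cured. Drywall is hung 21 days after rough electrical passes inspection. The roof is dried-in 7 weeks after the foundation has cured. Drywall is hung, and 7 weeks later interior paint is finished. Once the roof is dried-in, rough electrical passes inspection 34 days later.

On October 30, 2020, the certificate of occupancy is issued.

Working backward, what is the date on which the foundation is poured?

The certificate of occupancy is issued: Oct 30, 2020.
Interior paint is finished: Oct 30, 2020 − 2 weeks = Oct 16, 2020.
Drywall is hung: Oct 16, 2020 − 7 weeks = Aug 28, 2020.
Rough electrical passes inspection: Aug 28, 2020 − 21 days = Aug 7, 2020.
The roof is dried-in: Aug 7, 2020 − 34 days = Jul 4, 2020.
The foundation has cured: Jul 4, 2020 − 7 weeks = May 16, 2020.
The foundation is poured: May 16, 2020 − 18 days = Apr 28, 2020.

April 28, 2020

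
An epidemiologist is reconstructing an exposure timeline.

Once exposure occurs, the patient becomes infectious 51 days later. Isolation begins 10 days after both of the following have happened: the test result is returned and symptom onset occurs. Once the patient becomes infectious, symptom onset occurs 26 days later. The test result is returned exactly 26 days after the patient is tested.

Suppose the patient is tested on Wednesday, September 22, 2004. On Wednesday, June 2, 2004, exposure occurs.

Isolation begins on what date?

Thursday, October 28, 2004

The patient is tested: Sep 22, 2004.
The test result is returned: Sep 22, 2004 + 26 days = Oct 18, 2004.
Exposure occurs: Jun 2, 2004.
The patient becomes infectious: Jun 2, 2004 + 51 days = Jul 23, 2004.
Symptom onset occurs: Jul 23, 2004 + 26 days = Aug 18, 2004.
Both prerequisites met — the test result is returned (Oct 18, 2004), symptom onset occurs (Aug 18, 2004); the later is Oct 18, 2004.
Isolation begins: Oct 18, 2004 + 10 days = Oct 28, 2004.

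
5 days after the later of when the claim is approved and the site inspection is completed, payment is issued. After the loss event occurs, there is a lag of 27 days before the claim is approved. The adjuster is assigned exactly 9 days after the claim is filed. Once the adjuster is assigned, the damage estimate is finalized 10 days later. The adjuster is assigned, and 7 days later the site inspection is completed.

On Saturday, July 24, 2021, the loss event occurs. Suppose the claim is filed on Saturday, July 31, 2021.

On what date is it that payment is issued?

The loss event occurs: Jul 24, 2021.
The claim is approved: Jul 24, 2021 + 27 days = Aug 20, 2021.
The claim is filed: Jul 31, 2021.
The adjuster is assigned: Jul 31, 2021 + 9 days = Aug 9, 2021.
The site inspection is completed: Aug 9, 2021 + 7 days = Aug 16, 2021.
Both prerequisites met — the claim is approved (Aug 20, 2021), the site inspection is completed (Aug 16, 2021); the later is Aug 20, 2021.
Payment is issued: Aug 20, 2021 + 5 days = Aug 25, 2021.

Wednesday, August 25, 2021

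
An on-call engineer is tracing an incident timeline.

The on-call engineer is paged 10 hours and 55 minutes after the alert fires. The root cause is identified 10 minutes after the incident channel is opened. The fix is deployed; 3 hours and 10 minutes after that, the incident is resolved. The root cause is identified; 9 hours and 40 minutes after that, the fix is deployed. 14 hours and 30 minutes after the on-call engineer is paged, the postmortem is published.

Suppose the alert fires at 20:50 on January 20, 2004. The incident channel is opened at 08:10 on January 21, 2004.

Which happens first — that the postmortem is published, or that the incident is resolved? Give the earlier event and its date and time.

The incident is resolved — 21:10 on January 21, 2004

The alert fires: 20:50 Jan 20, 2004.
The on-call engineer is paged: 20:50 Jan 20, 2004 + 10h55m = 07:45 Jan 21, 2004.
The postmortem is published: 07:45 Jan 21, 2004 + 14h30m = 22:15 Jan 21, 2004.
The incident channel is opened: 08:10 Jan 21, 2004.
The root cause is identified: 08:10 Jan 21, 2004 + 10m = 08:20 Jan 21, 2004.
The fix is deployed: 08:20 Jan 21, 2004 + 9h40m = 18:00 Jan 21, 2004.
The incident is resolved: 18:00 Jan 21, 2004 + 3h10m = 21:10 Jan 21, 2004.
Comparing: the postmortem is published at 22:15 Jan 21, 2004 vs the incident is resolved at 21:10 Jan 21, 2004. Earlier: the incident is resolved.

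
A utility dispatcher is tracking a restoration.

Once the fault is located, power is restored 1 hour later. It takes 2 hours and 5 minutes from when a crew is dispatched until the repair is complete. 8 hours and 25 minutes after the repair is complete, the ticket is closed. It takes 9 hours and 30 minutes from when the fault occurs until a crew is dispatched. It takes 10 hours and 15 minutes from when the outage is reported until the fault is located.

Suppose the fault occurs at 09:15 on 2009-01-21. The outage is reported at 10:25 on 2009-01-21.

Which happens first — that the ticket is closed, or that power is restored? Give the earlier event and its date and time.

Power is restored — 21:40 on 2009-01-21

The fault occurs: 09:15 Jan 21, 2009.
A crew is dispatched: 09:15 Jan 21, 2009 + 9h30m = 18:45 Jan 21, 2009.
The repair is complete: 18:45 Jan 21, 2009 + 2h05m = 20:50 Jan 21, 2009.
The ticket is closed: 20:50 Jan 21, 2009 + 8h25m = 05:15 Jan 22, 2009.
The outage is reported: 10:25 Jan 21, 2009.
The fault is located: 10:25 Jan 21, 2009 + 10h15m = 20:40 Jan 21, 2009.
Power is restored: 20:40 Jan 21, 2009 + 1h = 21:40 Jan 21, 2009.
Comparing: the ticket is closed at 05:15 Jan 22, 2009 vs power is restored at 21:40 Jan 21, 2009. Earlier: power is restored.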